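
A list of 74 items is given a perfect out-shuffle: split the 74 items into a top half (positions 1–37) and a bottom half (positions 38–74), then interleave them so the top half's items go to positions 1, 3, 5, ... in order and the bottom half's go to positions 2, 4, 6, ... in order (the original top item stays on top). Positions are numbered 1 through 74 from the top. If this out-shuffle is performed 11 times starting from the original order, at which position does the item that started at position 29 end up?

Track the item's position through each out-shuffle:
29 → 57 → 40 → 6 → 11 → 21 → 41 → 8 → 15 → 29 → 57 → 40

40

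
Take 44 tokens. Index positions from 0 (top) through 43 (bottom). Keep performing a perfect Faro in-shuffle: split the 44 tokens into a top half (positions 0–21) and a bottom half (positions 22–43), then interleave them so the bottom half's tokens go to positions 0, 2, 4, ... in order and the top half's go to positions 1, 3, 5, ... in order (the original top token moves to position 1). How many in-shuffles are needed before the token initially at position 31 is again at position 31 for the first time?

Follow position 31 under repeated in-shuffles:
31 → 18 → 37 → 30 → 16 → 33 → 22 → 0 → 1 → 3 → 7 → 15 → 31
It first returns after 12 in-shuffles.

12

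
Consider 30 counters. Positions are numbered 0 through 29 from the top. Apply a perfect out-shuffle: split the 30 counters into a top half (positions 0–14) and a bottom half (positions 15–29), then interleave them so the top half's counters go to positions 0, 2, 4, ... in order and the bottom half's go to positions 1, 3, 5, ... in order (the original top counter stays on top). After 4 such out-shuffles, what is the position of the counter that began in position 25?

Track the counter's position through each out-shuffle:
25 → 21 → 13 → 26 → 23

23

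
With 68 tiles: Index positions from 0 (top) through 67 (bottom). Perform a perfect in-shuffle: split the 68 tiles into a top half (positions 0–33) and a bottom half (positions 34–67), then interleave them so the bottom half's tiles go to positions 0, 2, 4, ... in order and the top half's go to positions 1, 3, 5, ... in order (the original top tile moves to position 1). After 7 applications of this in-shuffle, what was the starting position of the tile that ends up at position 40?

57

Work backwards from position 40, undoing one in-shuffle at a time:
40 ← 54 ← 61 ← 30 ← 49 ← 24 ← 46 ← 57
So the tile now at position 40 started at position 57.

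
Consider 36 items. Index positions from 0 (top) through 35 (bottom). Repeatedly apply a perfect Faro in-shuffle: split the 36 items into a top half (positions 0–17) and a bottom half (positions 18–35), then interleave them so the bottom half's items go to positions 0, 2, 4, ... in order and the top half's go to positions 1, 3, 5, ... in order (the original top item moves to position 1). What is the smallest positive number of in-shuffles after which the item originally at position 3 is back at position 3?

Follow position 3 under repeated in-shuffles:
3 → 7 → 15 → 31 → 26 → 16 → 33 → 30 → ... → 3 (length 36)
It first returns after 36 in-shuffles.

36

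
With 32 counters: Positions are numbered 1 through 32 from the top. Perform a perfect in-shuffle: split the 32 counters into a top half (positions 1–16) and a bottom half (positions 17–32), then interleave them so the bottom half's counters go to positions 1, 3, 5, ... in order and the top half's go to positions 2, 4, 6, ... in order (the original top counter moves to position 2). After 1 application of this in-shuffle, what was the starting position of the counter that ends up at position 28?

14

Work backwards from position 28, undoing one in-shuffle at a time:
28 ← 14
So the counter now at position 28 started at position 14.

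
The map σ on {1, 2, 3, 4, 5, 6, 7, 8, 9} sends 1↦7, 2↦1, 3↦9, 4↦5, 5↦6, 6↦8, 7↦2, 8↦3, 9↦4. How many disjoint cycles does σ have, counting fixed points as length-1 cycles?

Cycle decomposition: (1 7 2) (3 9 4 5 6 8).
2 cycles.

2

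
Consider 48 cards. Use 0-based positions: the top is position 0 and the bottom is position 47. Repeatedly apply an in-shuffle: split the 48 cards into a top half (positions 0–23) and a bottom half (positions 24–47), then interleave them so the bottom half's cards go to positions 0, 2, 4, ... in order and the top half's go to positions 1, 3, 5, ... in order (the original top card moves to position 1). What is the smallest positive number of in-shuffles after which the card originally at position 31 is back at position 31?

21

Follow position 31 under repeated in-shuffles:
31 → 14 → 29 → 10 → 21 → 43 → 38 → 28 → ... → 31 (length 21)
It first returns after 21 in-shuffles.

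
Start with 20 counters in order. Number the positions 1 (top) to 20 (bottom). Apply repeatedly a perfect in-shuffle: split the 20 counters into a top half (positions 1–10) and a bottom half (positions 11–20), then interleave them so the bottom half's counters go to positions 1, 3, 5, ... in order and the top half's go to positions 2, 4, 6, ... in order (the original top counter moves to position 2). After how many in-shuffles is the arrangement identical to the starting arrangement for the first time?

The in-shuffle permutes the 20 positions with cycle lengths [2, 3, 3, 6, 6].
Every counter is home exactly when every cycle has completed a whole number of laps, i.e. after lcm(2, 3, 6) = 6 in-shuffles.

6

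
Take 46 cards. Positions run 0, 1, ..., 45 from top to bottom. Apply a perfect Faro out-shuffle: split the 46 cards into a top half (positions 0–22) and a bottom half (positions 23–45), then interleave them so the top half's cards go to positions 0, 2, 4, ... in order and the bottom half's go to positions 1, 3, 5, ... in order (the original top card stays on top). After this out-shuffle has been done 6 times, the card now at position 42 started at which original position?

Work backwards from position 42, undoing one out-shuffle at a time:
42 ← 21 ← 33 ← 39 ← 42 ← 21 ← 33
So the card now at position 42 started at position 33.

33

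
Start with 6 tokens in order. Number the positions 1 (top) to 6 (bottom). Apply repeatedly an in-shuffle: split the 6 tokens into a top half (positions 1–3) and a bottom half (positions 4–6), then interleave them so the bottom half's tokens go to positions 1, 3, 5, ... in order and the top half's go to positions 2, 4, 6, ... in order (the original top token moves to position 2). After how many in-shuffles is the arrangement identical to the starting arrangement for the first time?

3

The in-shuffle permutes the 6 positions with cycle lengths [3, 3].
Every token is home exactly when every cycle has completed a whole number of laps, i.e. after lcm(3) = 3 in-shuffles.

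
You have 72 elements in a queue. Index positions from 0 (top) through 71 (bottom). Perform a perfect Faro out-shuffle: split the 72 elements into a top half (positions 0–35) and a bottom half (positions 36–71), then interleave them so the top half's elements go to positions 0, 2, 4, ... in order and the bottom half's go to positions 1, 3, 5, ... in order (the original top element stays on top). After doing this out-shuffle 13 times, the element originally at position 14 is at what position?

Track position through each out-shuffle: 14 → 28 → 56 → 41 → 11 → ... (continuing for 13 shuffles total) → 23.

23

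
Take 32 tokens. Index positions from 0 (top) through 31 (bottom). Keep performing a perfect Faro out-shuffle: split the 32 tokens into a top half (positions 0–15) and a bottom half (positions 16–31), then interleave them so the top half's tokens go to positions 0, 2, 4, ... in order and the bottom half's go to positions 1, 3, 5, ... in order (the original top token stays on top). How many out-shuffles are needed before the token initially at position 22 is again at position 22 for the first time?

Follow position 22 under repeated out-shuffles:
22 → 13 → 26 → 21 → 11 → 22
It first returns after 5 out-shuffles.

5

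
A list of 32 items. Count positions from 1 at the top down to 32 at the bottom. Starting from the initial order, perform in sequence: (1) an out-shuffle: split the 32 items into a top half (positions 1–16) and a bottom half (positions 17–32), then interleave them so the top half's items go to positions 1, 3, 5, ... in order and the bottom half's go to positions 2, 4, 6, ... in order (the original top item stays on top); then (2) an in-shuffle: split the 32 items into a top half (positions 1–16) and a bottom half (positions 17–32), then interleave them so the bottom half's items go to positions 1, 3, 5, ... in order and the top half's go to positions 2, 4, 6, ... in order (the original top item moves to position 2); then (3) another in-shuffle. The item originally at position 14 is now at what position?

9

Track the item from position 14 forward through each operation:
  after op 1 (out-shuffle): 14 → 27
  after op 2 (in-shuffle): 27 → 21
  after op 3 (in-shuffle): 21 → 9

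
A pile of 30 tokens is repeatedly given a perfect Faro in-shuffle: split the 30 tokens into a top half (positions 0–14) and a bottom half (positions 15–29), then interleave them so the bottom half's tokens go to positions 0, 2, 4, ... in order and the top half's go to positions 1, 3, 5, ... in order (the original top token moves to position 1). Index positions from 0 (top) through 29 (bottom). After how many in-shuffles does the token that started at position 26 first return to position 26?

Follow position 26 under repeated in-shuffles:
26 → 22 → 14 → 29 → 28 → 26
It first returns after 5 in-shuffles.

5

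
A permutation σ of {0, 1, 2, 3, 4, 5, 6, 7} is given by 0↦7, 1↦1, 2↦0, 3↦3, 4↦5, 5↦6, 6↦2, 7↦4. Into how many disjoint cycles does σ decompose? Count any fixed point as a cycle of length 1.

3

Cycle decomposition: (0 7 4 5 6 2) (1) (3).
3 cycles.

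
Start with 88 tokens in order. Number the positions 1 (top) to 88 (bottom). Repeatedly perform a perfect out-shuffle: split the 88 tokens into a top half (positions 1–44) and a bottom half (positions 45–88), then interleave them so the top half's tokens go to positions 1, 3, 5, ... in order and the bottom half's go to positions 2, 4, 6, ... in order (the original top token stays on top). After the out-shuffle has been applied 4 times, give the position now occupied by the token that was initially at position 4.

Track the token's position through each out-shuffle:
4 → 7 → 13 → 25 → 49

49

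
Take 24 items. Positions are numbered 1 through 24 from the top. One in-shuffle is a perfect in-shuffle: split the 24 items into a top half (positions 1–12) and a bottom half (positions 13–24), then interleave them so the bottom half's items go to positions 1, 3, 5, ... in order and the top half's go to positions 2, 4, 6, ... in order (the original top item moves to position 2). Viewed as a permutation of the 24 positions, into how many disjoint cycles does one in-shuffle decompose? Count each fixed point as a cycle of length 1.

Trace each unvisited position around until it returns:
(1 2 4 8 16 7 ... len 20) (5 10 20 15)
2 cycles in total.

2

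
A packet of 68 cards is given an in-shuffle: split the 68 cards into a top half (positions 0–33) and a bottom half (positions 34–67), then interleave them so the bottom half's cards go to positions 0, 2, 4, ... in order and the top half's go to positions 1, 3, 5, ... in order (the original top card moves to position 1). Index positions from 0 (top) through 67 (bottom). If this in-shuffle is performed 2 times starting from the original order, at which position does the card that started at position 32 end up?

62

Track the card's position through each in-shuffle:
32 → 65 → 62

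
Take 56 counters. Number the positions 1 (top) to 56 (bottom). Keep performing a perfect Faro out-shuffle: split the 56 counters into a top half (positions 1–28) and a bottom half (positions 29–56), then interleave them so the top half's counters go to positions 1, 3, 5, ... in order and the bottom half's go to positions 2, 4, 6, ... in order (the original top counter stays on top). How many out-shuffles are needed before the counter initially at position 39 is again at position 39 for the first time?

Follow position 39 under repeated out-shuffles:
39 → 22 → 43 → 30 → 4 → 7 → 13 → 25 → 49 → 42 → 28 → 55 → 54 → 52 → 48 → 40 → 24 → 47 → 38 → 20 → 39
It first returns after 20 out-shuffles.

20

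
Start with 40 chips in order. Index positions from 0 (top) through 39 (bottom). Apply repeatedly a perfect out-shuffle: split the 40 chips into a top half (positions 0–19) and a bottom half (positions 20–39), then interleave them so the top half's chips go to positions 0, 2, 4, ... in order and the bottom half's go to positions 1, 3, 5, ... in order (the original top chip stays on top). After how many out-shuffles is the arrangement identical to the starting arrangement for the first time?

12

The out-shuffle permutes the 40 positions with cycle lengths [1, 1, 2, 12, 12, 12].
Every chip is home exactly when every cycle has completed a whole number of laps, i.e. after lcm(1, 2, 12) = 12 out-shuffles.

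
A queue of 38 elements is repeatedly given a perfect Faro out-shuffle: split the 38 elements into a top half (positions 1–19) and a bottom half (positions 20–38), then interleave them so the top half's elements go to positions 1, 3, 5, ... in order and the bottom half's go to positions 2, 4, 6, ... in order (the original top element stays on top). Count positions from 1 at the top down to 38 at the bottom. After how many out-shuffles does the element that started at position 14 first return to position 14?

Follow position 14 under repeated out-shuffles:
14 → 27 → 16 → 31 → 24 → 10 → 19 → 37 → ... → 14 (length 36)
It first returns after 36 out-shuffles.

36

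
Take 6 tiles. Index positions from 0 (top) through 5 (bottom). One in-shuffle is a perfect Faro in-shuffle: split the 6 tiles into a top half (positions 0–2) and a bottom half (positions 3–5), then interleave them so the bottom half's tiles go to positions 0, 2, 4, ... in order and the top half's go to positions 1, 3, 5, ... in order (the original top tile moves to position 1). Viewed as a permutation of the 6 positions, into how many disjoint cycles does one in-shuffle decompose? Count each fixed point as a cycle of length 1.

2

Trace each unvisited position around until it returns:
(0 1 3) (2 5 4)
2 cycles in total.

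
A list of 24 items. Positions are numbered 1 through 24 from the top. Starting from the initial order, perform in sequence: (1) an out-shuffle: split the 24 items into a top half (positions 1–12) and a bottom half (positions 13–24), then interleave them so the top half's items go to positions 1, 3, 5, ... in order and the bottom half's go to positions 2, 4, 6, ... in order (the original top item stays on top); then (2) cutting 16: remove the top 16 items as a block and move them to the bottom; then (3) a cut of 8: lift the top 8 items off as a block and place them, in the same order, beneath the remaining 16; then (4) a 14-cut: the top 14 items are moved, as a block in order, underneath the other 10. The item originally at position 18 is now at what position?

22

Track the item from position 18 forward through each operation:
  after op 1 (out-shuffle): 18 → 12
  after op 2 (cut 16): 12 → 20
  after op 3 (cut 8): 20 → 12
  after op 4 (cut 14): 12 → 22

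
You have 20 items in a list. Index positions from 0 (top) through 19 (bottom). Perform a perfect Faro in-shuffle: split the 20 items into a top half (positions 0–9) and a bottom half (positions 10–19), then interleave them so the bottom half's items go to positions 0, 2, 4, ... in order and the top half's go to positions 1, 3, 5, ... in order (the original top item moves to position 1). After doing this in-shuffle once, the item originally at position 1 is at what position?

Track the item's position through each in-shuffle:
1 → 3

3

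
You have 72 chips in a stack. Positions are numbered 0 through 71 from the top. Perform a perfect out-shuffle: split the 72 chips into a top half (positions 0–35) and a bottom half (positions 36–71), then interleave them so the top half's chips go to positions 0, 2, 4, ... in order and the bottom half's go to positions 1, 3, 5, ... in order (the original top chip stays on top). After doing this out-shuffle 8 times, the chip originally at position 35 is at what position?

Track the chip's position through each out-shuffle:
35 → 70 → 69 → 67 → 63 → 55 → 39 → 7 → 14

14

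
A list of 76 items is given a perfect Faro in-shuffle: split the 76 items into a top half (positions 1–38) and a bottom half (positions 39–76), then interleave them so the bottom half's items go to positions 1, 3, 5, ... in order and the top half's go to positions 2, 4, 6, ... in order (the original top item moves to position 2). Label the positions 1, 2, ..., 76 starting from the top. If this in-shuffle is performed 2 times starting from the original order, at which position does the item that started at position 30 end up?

Track the item's position through each in-shuffle:
30 → 60 → 43

43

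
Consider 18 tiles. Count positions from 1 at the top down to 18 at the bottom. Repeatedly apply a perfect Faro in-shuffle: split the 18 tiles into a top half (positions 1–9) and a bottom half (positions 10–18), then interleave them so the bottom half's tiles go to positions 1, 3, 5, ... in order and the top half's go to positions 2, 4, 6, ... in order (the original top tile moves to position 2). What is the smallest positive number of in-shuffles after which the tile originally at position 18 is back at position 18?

Follow position 18 under repeated in-shuffles:
18 → 17 → 15 → 11 → 3 → 6 → 12 → 5 → 10 → 1 → 2 → 4 → 8 → 16 → 13 → 7 → 14 → 9 → 18
It first returns after 18 in-shuffles.

18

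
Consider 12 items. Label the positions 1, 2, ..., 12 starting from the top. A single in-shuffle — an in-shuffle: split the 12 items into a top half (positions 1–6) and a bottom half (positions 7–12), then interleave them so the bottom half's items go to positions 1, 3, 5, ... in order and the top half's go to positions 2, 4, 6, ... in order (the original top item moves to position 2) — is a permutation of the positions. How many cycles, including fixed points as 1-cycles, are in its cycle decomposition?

Trace each unvisited position around until it returns:
(1 2 4 8 3 6 ... len 12)
1 cycle in total.

1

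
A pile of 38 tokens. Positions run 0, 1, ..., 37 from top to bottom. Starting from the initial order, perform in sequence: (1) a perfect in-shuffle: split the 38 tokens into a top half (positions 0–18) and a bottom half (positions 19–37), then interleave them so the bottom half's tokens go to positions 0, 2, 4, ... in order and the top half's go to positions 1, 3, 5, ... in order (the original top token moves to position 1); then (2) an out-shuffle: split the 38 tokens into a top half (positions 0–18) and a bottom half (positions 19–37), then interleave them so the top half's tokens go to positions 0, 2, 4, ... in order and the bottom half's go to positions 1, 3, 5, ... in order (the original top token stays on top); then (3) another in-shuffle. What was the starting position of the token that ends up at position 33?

23

Undo the operations in reverse order, starting from position 33:
  undo op 3 (in-shuffle, from top half): 33 ← 16
  undo op 2 (out-shuffle, from top half): 16 ← 8
  undo op 1 (in-shuffle, from bottom half): 8 ← 23
So the token at position 33 came from original position 23.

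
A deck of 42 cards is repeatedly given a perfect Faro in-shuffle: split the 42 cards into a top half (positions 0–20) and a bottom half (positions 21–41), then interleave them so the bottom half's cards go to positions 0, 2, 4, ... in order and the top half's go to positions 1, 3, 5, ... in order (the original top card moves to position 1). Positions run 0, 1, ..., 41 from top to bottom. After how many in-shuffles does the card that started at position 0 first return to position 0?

14

Follow position 0 under repeated in-shuffles:
0 → 1 → 3 → 7 → 15 → 31 → 20 → 41 → 40 → 38 → 34 → 26 → 10 → 21 → 0
It first returns after 14 in-shuffles.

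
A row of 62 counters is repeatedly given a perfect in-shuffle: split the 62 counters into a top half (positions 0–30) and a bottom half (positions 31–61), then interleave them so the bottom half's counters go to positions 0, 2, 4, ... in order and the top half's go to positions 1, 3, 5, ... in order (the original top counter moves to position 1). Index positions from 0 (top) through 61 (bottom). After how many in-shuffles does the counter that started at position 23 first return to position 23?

Follow position 23 under repeated in-shuffles:
23 → 47 → 32 → 2 → 5 → 11 → 23
It first returns after 6 in-shuffles.

6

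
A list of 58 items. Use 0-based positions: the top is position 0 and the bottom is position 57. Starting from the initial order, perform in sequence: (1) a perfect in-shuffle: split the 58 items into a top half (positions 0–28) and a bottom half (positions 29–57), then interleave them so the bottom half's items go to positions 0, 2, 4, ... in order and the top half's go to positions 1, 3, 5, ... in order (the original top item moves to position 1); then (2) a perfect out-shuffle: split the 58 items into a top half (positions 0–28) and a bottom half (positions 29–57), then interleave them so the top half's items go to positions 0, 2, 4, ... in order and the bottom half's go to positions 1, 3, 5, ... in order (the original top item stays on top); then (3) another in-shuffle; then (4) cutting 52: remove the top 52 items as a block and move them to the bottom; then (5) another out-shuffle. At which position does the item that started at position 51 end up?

Track the item from position 51 forward through each operation:
  after op 1 (in-shuffle): 51 → 44
  after op 2 (out-shuffle): 44 → 31
  after op 3 (in-shuffle): 31 → 4
  after op 4 (cut 52): 4 → 10
  after op 5 (out-shuffle): 10 → 20

20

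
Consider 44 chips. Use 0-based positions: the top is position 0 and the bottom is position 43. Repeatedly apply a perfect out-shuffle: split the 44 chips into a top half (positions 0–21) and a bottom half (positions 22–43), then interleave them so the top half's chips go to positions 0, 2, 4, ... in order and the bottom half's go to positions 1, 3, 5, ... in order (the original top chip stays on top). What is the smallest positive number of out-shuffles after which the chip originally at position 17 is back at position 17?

14

Follow position 17 under repeated out-shuffles:
17 → 34 → 25 → 7 → 14 → 28 → 13 → 26 → 9 → 18 → 36 → 29 → 15 → 30 → 17
It first returns after 14 out-shuffles.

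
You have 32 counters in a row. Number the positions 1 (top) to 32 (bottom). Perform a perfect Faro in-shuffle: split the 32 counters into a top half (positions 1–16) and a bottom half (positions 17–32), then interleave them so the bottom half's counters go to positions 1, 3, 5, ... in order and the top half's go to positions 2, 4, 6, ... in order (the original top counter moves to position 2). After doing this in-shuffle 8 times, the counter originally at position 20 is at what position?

Track the counter's position through each in-shuffle:
20 → 7 → 14 → 28 → 23 → 13 → 26 → 19 → 5

5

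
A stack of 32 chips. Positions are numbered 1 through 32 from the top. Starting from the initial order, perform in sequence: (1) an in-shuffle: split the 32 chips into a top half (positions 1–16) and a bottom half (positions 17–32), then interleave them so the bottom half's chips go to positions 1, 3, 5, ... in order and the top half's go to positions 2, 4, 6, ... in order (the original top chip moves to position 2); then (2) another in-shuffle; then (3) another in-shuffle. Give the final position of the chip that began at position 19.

20

Track the chip from position 19 forward through each operation:
  after op 1 (in-shuffle): 19 → 5
  after op 2 (in-shuffle): 5 → 10
  after op 3 (in-shuffle): 10 → 20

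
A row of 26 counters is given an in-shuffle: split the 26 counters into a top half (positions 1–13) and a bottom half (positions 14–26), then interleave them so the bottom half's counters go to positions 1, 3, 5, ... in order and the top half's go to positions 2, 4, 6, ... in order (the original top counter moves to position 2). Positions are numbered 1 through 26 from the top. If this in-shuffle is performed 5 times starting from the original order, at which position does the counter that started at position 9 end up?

18

Track the counter's position through each in-shuffle:
9 → 18 → 9 → 18 → 9 → 18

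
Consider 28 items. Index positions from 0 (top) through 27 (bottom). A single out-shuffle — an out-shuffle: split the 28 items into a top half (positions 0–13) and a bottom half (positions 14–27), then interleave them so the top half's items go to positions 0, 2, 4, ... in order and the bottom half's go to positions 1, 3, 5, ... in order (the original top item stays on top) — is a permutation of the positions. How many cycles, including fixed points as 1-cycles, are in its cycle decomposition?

Trace each unvisited position around until it returns:
(0) (1 2 4 8 16 5 ... len 18) (3 6 12 24 21 15) (9 18) (27)
5 cycles in total.

5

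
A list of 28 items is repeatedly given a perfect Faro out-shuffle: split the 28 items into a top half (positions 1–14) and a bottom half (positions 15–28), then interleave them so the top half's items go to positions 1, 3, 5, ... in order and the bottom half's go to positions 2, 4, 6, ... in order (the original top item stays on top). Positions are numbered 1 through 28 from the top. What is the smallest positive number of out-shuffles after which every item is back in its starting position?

The out-shuffle permutes the 28 positions with cycle lengths [1, 1, 2, 6, 18].
Every item is home exactly when every cycle has completed a whole number of laps, i.e. after lcm(1, 2, 6, 18) = 18 out-shuffles.

18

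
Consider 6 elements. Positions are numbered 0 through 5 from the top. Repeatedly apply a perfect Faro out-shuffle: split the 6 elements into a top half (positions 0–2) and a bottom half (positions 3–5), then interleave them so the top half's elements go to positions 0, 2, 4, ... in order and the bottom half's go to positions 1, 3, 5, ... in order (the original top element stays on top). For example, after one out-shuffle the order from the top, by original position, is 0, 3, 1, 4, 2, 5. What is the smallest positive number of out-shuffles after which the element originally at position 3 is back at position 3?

4

Follow position 3 under repeated out-shuffles:
3 → 1 → 2 → 4 → 3
It first returns after 4 out-shuffles.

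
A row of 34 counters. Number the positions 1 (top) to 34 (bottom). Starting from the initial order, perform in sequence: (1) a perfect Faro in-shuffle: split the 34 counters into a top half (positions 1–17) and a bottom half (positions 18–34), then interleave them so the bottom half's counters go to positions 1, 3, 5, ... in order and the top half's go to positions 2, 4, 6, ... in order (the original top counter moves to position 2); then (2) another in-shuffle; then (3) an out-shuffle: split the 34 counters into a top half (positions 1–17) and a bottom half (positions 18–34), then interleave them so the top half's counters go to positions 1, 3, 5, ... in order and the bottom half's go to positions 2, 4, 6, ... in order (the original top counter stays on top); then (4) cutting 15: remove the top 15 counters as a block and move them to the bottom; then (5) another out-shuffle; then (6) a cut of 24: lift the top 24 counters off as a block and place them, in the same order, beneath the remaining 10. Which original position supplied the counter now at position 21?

Undo the operations in reverse order, starting from position 21:
  undo op 6 (cut 24): 21 ← 11
  undo op 5 (out-shuffle, from top half): 11 ← 6
  undo op 4 (cut 15): 6 ← 21
  undo op 3 (out-shuffle, from top half): 21 ← 11
  undo op 2 (in-shuffle, from bottom half): 11 ← 23
  undo op 1 (in-shuffle, from bottom half): 23 ← 29
So the counter at position 21 came from original position 29.

29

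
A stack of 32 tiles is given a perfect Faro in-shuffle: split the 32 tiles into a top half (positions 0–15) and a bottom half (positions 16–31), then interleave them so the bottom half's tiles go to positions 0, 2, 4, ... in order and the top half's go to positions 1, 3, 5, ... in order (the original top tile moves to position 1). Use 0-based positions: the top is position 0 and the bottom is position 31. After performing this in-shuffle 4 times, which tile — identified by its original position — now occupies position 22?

Work backwards from position 22, undoing one in-shuffle at a time:
22 ← 27 ← 13 ← 6 ← 19
So the tile now at position 22 started at position 19.

19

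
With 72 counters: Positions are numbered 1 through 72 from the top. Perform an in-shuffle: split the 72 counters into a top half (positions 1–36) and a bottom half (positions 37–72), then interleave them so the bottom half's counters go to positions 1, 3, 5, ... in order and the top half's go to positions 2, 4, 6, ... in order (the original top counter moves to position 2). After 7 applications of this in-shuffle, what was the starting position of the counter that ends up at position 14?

Work backwards from position 14, undoing one in-shuffle at a time:
14 ← 7 ← 40 ← 20 ← 10 ← 5 ← 39 ← 56
So the counter now at position 14 started at position 56.

56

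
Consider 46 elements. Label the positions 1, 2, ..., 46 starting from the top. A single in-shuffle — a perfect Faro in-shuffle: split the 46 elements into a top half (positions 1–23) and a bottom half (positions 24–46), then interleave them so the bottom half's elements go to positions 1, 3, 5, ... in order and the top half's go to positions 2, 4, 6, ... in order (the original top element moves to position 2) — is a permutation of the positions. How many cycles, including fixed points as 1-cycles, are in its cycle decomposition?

2

Trace each unvisited position around until it returns:
(1 2 4 8 16 32 ... len 23) (5 10 20 40 33 19 ... len 23)
2 cycles in total.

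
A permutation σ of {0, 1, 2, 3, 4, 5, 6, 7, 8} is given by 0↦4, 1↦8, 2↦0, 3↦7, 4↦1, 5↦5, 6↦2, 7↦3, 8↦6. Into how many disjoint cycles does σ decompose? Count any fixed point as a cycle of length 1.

Cycle decomposition: (0 4 1 8 6 2) (3 7) (5).
3 cycles.

3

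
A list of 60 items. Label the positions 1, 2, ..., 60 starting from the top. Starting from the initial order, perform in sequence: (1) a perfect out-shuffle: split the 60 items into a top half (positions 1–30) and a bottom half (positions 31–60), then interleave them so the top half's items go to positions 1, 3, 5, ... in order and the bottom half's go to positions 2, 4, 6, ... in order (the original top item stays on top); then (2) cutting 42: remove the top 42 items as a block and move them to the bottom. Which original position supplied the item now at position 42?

42

Undo the operations in reverse order, starting from position 42:
  undo op 2 (cut 42): 42 ← 24
  undo op 1 (out-shuffle, from bottom half): 24 ← 42
So the item at position 42 came from original position 42.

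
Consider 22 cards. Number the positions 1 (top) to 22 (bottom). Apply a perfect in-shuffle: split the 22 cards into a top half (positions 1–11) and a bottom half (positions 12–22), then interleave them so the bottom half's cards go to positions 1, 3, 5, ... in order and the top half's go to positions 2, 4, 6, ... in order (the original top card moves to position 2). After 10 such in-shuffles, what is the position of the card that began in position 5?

Track the card's position through each in-shuffle:
5 → 10 → 20 → 17 → 11 → 22 → 21 → 19 → 15 → 7 → 14

14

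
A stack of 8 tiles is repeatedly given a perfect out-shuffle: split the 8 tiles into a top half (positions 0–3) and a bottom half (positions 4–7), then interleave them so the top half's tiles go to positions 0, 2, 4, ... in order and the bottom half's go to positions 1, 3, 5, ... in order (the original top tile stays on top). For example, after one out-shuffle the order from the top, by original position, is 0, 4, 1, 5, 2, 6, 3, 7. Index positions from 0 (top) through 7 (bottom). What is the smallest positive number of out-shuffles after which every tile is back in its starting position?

The out-shuffle permutes the 8 positions with cycle lengths [1, 1, 3, 3].
Every tile is home exactly when every cycle has completed a whole number of laps, i.e. after lcm(1, 3) = 3 out-shuffles.

3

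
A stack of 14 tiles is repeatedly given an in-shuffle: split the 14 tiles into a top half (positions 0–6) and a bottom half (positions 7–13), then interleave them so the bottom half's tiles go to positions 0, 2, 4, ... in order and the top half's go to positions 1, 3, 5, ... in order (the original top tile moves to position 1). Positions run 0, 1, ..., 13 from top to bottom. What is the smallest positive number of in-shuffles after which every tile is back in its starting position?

The in-shuffle permutes the 14 positions with cycle lengths [2, 4, 4, 4].
Every tile is home exactly when every cycle has completed a whole number of laps, i.e. after lcm(2, 4) = 4 in-shuffles.

4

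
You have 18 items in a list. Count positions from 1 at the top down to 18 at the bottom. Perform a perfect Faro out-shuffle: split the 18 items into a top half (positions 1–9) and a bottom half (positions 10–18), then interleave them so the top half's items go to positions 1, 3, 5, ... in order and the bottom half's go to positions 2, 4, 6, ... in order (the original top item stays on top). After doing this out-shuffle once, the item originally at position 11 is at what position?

4

Track the item's position through each out-shuffle:
11 → 4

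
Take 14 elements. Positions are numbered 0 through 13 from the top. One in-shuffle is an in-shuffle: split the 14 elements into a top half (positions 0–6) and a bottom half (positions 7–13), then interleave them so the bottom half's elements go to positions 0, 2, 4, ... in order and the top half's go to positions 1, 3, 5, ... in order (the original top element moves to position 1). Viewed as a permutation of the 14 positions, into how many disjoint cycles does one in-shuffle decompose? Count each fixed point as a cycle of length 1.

4

Trace each unvisited position around until it returns:
(0 1 3 7) (2 5 11 8) (4 9) (6 13 12 10)
4 cycles in total.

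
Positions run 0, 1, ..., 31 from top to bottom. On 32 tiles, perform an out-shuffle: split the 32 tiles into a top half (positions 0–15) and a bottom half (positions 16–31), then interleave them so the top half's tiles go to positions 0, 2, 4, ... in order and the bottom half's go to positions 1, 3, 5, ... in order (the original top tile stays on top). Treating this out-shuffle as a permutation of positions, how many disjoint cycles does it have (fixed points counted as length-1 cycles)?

8

Trace each unvisited position around until it returns:
(0) (1 2 4 8 16) (3 6 12 24 17) (5 10 20 9 18) (7 14 28 25 19) (11 22 13 26 21) (15 30 29 27 23) (31)
8 cycles in total.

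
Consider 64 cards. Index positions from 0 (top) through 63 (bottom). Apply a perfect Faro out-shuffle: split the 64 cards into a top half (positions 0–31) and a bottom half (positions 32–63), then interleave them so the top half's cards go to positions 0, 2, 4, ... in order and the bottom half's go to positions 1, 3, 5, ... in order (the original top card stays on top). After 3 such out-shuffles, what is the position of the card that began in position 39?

60

Track the card's position through each out-shuffle:
39 → 15 → 30 → 60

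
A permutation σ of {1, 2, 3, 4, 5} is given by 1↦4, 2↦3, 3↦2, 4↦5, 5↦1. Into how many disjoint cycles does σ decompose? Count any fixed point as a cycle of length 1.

2

Cycle decomposition: (1 4 5) (2 3).
2 cycles.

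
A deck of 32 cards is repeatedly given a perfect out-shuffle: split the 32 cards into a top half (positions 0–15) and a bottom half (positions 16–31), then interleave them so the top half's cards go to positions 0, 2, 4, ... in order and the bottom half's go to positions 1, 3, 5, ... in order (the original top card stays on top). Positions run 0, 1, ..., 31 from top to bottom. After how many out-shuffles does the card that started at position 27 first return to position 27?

Follow position 27 under repeated out-shuffles:
27 → 23 → 15 → 30 → 29 → 27
It first returns after 5 out-shuffles.

5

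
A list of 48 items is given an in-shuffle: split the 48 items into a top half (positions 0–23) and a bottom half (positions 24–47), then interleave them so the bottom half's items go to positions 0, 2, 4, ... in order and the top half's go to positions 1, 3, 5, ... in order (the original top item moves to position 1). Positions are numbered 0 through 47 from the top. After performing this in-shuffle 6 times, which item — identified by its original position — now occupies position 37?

44

Work backwards from position 37, undoing one in-shuffle at a time:
37 ← 18 ← 33 ← 16 ← 32 ← 40 ← 44
So the item now at position 37 started at position 44.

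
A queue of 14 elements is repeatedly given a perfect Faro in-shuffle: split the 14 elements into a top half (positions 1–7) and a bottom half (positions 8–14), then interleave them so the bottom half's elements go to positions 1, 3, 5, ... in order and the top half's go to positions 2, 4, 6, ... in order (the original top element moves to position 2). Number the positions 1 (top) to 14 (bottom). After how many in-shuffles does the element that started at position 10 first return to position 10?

Follow position 10 under repeated in-shuffles:
10 → 5 → 10
It first returns after 2 in-shuffles.

2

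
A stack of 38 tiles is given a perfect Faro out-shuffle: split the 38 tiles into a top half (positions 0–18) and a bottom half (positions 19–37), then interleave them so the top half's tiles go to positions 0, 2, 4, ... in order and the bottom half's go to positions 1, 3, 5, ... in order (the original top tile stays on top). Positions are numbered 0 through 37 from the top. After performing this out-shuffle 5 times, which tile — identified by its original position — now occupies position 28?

24

Work backwards from position 28, undoing one out-shuffle at a time:
28 ← 14 ← 7 ← 22 ← 11 ← 24
So the tile now at position 28 started at position 24.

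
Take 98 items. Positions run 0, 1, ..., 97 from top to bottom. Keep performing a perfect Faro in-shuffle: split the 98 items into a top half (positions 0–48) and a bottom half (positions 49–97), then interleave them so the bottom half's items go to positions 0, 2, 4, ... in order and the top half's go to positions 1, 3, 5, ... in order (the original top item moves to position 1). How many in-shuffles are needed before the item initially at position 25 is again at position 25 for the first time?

Follow position 25 under repeated in-shuffles:
25 → 51 → 4 → 9 → 19 → 39 → 79 → 60 → ... → 25 (length 30)
It first returns after 30 in-shuffles.

30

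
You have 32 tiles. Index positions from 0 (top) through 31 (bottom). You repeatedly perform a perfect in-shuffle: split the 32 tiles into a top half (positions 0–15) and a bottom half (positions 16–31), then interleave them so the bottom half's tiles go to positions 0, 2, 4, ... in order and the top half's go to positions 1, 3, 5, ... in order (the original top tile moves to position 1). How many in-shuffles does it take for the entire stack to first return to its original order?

10

The in-shuffle permutes the 32 positions with cycle lengths [2, 10, 10, 10].
Every tile is home exactly when every cycle has completed a whole number of laps, i.e. after lcm(2, 10) = 10 in-shuffles.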